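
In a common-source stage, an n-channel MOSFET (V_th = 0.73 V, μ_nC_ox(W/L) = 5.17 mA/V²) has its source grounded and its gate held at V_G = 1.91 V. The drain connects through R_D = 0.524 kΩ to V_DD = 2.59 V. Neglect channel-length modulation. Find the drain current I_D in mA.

I_D = 3.32 mA

V_GS = V_G = 1.91 V, so V_ov = 1.91 − 0.73 = 1.18 V.
Assume saturation: I_D = ½ k_n V_ov² = 0.5 × 5.17 × 1.18² = 3.6 mA, giving V_DS = V_DD − I_D R_D = 2.59 − 3.6 × 0.524 = 0.704 V.
But 0.704 V < V_ov = 1.18 V, so the device is actually in triode.
In triode I_D = k_n[V_ov V_DS − ½ V_DS²] and I_D = (V_DD − V_DS)/R_D. Equating: 1.35 V_DS² − 4.197 V_DS + 2.59 = 0, giving V_DS = 0.851 V (the root below V_ov).
I_D = (2.59 − 0.851) / 0.524 = 3.32 mA.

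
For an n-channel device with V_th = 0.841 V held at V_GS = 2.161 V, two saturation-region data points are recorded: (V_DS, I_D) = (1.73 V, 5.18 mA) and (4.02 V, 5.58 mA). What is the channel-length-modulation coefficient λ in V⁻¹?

λ = 0.0358 V⁻¹

With V_GS fixed, I_D ∝ (1 + λ V_DS) in saturation, so I_D2/I_D1 = (1 + λ V_DS2)/(1 + λ V_DS1).
5.58/5.18 = 1.077 = (1 + 4.02 λ)/(1 + 1.73 λ).
Solving: λ (I_D1 V_DS2 − I_D2 V_DS1) = I_D2 − I_D1, so λ = (5.58 − 5.18) / (5.18 × 4.02 − 5.58 × 1.73) = 0.4 / 11.2 = 0.0358 V⁻¹.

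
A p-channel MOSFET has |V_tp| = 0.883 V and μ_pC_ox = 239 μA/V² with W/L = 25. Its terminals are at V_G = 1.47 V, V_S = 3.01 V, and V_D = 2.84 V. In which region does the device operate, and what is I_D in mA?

V_SG = V_S − V_G = 3.01 − 1.47 = 1.54 V; V_SD = V_S − V_D = 3.01 − 2.84 = 0.17 V.
k_p = μ_pC_ox · (W/L) = 5.975 mA/V².
V_ov = V_SG − |V_tp| = 1.54 − 0.883 = 0.657 V.
Since V_SD = 0.17 V < V_ov = 0.657 V, the device is in the triode region.
I_D = k_p [V_ov · V_SD − ½ V_SD²] = 5.975 × [0.657 × 0.17 − 0.5 × 0.17²] = 0.581 mA.

Triode; I_D = 0.581 mA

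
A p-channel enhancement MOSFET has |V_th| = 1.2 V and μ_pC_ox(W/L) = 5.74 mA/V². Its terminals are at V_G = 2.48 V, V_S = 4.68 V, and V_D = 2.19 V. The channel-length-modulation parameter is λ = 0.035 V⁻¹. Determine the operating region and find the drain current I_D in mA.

Saturation; I_D = 3.12 mA

V_SG = V_S − V_G = 4.68 − 2.48 = 2.2 V; V_SD = V_S − V_D = 4.68 − 2.19 = 2.49 V.
V_ov = V_SG − |V_th| = 2.2 − 1.2 = 1 V.
Since V_SD = 2.49 V ≥ V_ov = 1 V, the device is in saturation.
I_D = ½ k_p V_ov² (1 + λ V_SD) = 0.5 × 5.74 × 1² × (1 + 0.035 × 2.49) = 3.12 mA.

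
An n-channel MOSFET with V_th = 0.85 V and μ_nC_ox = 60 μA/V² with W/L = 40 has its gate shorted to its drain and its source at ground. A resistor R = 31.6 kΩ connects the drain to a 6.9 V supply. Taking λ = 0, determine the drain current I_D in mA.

I_D = 0.179 mA

With gate tied to drain, V_GS = V_DS ≥ V_GS − V_th, so the device is in saturation.
k_n = μ_nC_ox · (W/L) = 2.4 mA/V².
KCL at the drain: ½ k_n (V_GS − V_th)² = (V_DD − V_GS)/R.
Let x = V_GS − 0.85. Then 37.9 x² + x − 6.05 = 0, giving x = 0.386 V (positive root), so V_GS = 1.24 V.
I_D = (V_DD − V_GS)/R = (6.9 − 1.24) / 31.6 = 0.179 mA.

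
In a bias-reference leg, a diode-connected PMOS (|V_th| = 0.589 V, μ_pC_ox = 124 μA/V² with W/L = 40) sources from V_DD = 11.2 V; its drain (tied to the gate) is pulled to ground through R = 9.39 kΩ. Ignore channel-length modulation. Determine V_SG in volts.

V_SG = 1.24 V

With gate tied to drain, V_SG = V_SD ≥ V_SG − |V_th|, so the device is in saturation.
k_p = μ_pC_ox · (W/L) = 4.96 mA/V².
KCL at the drain: ½ k_p (V_SG − |V_th|)² = (V_DD − V_SG)/R.
Let x = V_SG − 0.589. Then 23.3 x² + x − 10.61 = 0, giving x = 0.654 V (positive root), so V_SG = 1.24 V.
I_D = (V_DD − V_SG)/R = (11.2 − 1.24) / 9.39 = 1.06 mA.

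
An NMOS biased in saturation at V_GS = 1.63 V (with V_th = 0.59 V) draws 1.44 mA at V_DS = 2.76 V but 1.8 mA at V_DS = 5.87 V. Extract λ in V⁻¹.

With V_GS fixed, I_D ∝ (1 + λ V_DS) in saturation, so I_D2/I_D1 = (1 + λ V_DS2)/(1 + λ V_DS1).
1.8/1.44 = 1.25 = (1 + 5.87 λ)/(1 + 2.76 λ).
Solving: λ (I_D1 V_DS2 − I_D2 V_DS1) = I_D2 − I_D1, so λ = (1.8 − 1.44) / (1.44 × 5.87 − 1.8 × 2.76) = 0.36 / 3.48 = 0.103 V⁻¹.

λ = 0.103 V⁻¹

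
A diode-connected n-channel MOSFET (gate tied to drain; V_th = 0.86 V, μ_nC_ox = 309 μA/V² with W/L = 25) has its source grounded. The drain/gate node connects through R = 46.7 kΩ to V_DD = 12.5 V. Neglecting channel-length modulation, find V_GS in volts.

V_GS = 1.11 V

With gate tied to drain, V_GS = V_DS ≥ V_GS − V_th, so the device is in saturation.
k_n = μ_nC_ox · (W/L) = 7.725 mA/V².
KCL at the drain: ½ k_n (V_GS − V_th)² = (V_DD − V_GS)/R.
Let x = V_GS − 0.86. Then 180 x² + x − 11.64 = 0, giving x = 0.251 V (positive root), so V_GS = 1.11 V.
I_D = (V_DD − V_GS)/R = (12.5 − 1.11) / 46.7 = 0.244 mA.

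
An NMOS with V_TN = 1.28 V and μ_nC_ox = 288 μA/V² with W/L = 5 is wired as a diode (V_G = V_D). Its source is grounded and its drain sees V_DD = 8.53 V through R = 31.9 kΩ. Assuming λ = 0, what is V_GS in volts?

V_GS = 1.82 V

With gate tied to drain, V_GS = V_DS ≥ V_GS − V_TN, so the device is in saturation.
k_n = μ_nC_ox · (W/L) = 1.44 mA/V².
KCL at the drain: ½ k_n (V_GS − V_TN)² = (V_DD − V_GS)/R.
Let x = V_GS − 1.28. Then 23 x² + x − 7.25 = 0, giving x = 0.54 V (positive root), so V_GS = 1.82 V.
I_D = (V_DD − V_GS)/R = (8.53 − 1.82) / 31.9 = 0.21 mA.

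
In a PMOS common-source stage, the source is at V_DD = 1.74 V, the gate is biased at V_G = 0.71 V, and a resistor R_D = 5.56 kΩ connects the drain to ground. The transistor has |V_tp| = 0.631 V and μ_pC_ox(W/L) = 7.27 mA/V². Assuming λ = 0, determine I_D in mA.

I_D = 0.292 mA

V_SG = V_DD − V_G = 1.74 − 0.71 = 1.03 V, so V_ov = 1.03 − 0.631 = 0.399 V.
Assume saturation: I_D = ½ k_p V_ov² = 0.5 × 7.27 × 0.399² = 0.579 mA, giving V_SD = V_DD − I_D R_D = 1.74 − 0.579 × 5.56 = -1.48 V.
But -1.48 V < V_ov = 0.399 V, so the device is actually in triode.
In triode I_D = k_p[V_ov V_SD − ½ V_SD²] and I_D = (V_DD − V_SD)/R_D. Equating: 20.2 V_SD² − 17.13 V_SD + 1.74 = 0, giving V_SD = 0.118 V (the root below V_ov).
I_D = (1.74 − 0.118) / 5.56 = 0.292 mA.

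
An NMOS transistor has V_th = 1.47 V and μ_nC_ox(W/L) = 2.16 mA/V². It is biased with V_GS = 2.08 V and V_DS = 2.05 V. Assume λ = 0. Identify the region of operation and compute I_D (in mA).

V_ov = V_GS − V_th = 2.08 − 1.47 = 0.61 V.
Since V_DS = 2.05 V ≥ V_ov = 0.61 V, the device is in saturation.
I_D = ½ k_n V_ov² = 0.5 × 2.16 × 0.61² = 0.402 mA.

Saturation; I_D = 0.402 mA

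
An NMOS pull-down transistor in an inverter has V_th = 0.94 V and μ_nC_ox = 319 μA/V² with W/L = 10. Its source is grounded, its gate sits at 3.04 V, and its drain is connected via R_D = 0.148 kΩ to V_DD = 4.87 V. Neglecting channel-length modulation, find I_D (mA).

V_GS = V_G = 3.04 V, so V_ov = 3.04 − 0.94 = 2.1 V.
k_n = μ_nC_ox · (W/L) = 3.19 mA/V².
Assume saturation: I_D = ½ k_n V_ov² = 0.5 × 3.19 × 2.1² = 7.03 mA, giving V_DS = V_DD − I_D R_D = 4.87 − 7.03 × 0.148 = 3.83 V.
V_DS = 3.83 V ≥ V_ov = 2.1 V, confirming saturation.

I_D = 7.03 mA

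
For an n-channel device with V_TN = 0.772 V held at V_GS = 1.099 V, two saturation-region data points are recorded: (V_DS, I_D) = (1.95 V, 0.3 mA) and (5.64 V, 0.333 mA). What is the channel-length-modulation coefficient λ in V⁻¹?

With V_GS fixed, I_D ∝ (1 + λ V_DS) in saturation, so I_D2/I_D1 = (1 + λ V_DS2)/(1 + λ V_DS1).
0.333/0.3 = 1.11 = (1 + 5.64 λ)/(1 + 1.95 λ).
Solving: λ (I_D1 V_DS2 − I_D2 V_DS1) = I_D2 − I_D1, so λ = (0.333 − 0.3) / (0.3 × 5.64 − 0.333 × 1.95) = 0.033 / 1.04 = 0.0317 V⁻¹.

λ = 0.0317 V⁻¹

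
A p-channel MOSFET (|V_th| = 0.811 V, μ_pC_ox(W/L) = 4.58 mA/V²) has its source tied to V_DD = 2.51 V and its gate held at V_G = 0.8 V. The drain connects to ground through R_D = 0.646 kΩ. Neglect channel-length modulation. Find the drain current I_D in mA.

I_D = 1.85 mA

V_SG = V_DD − V_G = 2.51 − 0.8 = 1.71 V, so V_ov = 1.71 − 0.811 = 0.899 V.
Assume saturation: I_D = ½ k_p V_ov² = 0.5 × 4.58 × 0.899² = 1.85 mA, giving V_SD = V_DD − I_D R_D = 2.51 − 1.85 × 0.646 = 1.31 V.
V_SD = 1.31 V ≥ V_ov = 0.899 V, confirming saturation.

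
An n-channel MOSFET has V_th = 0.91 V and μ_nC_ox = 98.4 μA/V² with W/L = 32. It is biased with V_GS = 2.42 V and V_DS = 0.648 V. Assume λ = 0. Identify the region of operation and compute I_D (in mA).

Triode; I_D = 2.42 mA

k_n = μ_nC_ox · (W/L) = 3.149 mA/V².
V_ov = V_GS − V_th = 2.42 − 0.91 = 1.51 V.
Since V_DS = 0.648 V < V_ov = 1.51 V, the device is in the triode region.
I_D = k_n [V_ov · V_DS − ½ V_DS²] = 3.149 × [1.51 × 0.648 − 0.5 × 0.648²] = 2.42 mA.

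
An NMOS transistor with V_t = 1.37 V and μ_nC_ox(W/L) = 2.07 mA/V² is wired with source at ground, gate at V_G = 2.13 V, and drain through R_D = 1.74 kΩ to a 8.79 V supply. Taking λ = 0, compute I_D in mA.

I_D = 0.598 mA

V_GS = V_G = 2.13 V, so V_ov = 2.13 − 1.37 = 0.76 V.
Assume saturation: I_D = ½ k_n V_ov² = 0.5 × 2.07 × 0.76² = 0.598 mA, giving V_DS = V_DD − I_D R_D = 8.79 − 0.598 × 1.74 = 7.75 V.
V_DS = 7.75 V ≥ V_ov = 0.76 V, confirming saturation.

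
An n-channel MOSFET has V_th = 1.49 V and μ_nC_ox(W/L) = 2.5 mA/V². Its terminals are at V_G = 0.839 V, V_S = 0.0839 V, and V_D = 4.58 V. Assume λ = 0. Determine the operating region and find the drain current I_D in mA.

Cutoff; I_D = 0 mA

V_GS = V_G − V_S = 0.839 − 0.0839 = 0.755 V; V_DS = V_D − V_S = 4.58 − 0.0839 = 4.5 V.
V_GS = 0.755 V < V_th = 1.49 V, so the transistor is in cutoff.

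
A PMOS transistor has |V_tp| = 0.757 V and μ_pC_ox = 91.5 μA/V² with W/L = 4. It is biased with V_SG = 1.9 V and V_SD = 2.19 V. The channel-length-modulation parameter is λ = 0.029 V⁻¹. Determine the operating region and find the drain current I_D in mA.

Saturation; I_D = 0.254 mA

k_p = μ_pC_ox · (W/L) = 0.366 mA/V².
V_ov = V_SG − |V_tp| = 1.9 − 0.757 = 1.14 V.
Since V_SD = 2.19 V ≥ V_ov = 1.14 V, the device is in saturation.
I_D = ½ k_p V_ov² (1 + λ V_SD) = 0.5 × 0.366 × 1.14² × (1 + 0.029 × 2.19) = 0.254 mA.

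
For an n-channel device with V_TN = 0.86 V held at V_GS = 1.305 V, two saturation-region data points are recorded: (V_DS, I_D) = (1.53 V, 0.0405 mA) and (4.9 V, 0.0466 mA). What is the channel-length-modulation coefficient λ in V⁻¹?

λ = 0.0480 V⁻¹

With V_GS fixed, I_D ∝ (1 + λ V_DS) in saturation, so I_D2/I_D1 = (1 + λ V_DS2)/(1 + λ V_DS1).
0.0466/0.0405 = 1.151 = (1 + 4.9 λ)/(1 + 1.53 λ).
Solving: λ (I_D1 V_DS2 − I_D2 V_DS1) = I_D2 − I_D1, so λ = (0.0466 − 0.0405) / (0.0405 × 4.9 − 0.0466 × 1.53) = 0.0061 / 0.127 = 0.048 V⁻¹.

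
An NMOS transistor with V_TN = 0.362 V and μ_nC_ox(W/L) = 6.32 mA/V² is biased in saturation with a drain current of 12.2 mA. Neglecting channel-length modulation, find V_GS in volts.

V_GS = 2.33 V

In saturation I_D = ½ k_n (V_GS − V_TN)², so V_GS − V_TN = √(2 I_D / k_n) = √(2 × 12.2 / 6.32) = 1.96 V.
V_GS = 0.362 + 1.96 = 2.33 V.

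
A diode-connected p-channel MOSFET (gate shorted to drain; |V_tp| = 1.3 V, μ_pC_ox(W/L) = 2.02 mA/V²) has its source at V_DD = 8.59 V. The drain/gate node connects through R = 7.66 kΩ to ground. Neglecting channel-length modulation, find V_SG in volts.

With gate tied to drain, V_SG = V_SD ≥ V_SG − |V_tp|, so the device is in saturation.
KCL at the drain: ½ k_p (V_SG − |V_tp|)² = (V_DD − V_SG)/R.
Let x = V_SG − 1.3. Then 7.74 x² + x − 7.29 = 0, giving x = 0.908 V (positive root), so V_SG = 2.21 V.
I_D = (V_DD − V_SG)/R = (8.59 − 2.21) / 7.66 = 0.833 mA.

V_SG = 2.21 V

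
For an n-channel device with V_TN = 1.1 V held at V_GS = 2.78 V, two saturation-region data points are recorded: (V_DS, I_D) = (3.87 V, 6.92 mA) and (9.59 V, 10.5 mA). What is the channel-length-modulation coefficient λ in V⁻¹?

λ = 0.139 V⁻¹

With V_GS fixed, I_D ∝ (1 + λ V_DS) in saturation, so I_D2/I_D1 = (1 + λ V_DS2)/(1 + λ V_DS1).
10.5/6.92 = 1.517 = (1 + 9.59 λ)/(1 + 3.87 λ).
Solving: λ (I_D1 V_DS2 − I_D2 V_DS1) = I_D2 − I_D1, so λ = (10.5 − 6.92) / (6.92 × 9.59 − 10.5 × 3.87) = 3.58 / 25.7 = 0.139 V⁻¹.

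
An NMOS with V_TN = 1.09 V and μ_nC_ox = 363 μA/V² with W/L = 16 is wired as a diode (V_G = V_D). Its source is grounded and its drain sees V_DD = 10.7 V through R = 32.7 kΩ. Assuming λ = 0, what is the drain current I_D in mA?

I_D = 0.284 mA

With gate tied to drain, V_GS = V_DS ≥ V_GS − V_TN, so the device is in saturation.
k_n = μ_nC_ox · (W/L) = 5.808 mA/V².
KCL at the drain: ½ k_n (V_GS − V_TN)² = (V_DD − V_GS)/R.
Let x = V_GS − 1.09. Then 95 x² + x − 9.61 = 0, giving x = 0.313 V (positive root), so V_GS = 1.4 V.
I_D = (V_DD − V_GS)/R = (10.7 − 1.4) / 32.7 = 0.284 mA.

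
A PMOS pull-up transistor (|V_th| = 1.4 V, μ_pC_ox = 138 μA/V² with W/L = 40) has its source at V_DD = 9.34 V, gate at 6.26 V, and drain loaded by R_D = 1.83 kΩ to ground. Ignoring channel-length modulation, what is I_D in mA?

V_SG = V_DD − V_G = 9.34 − 6.26 = 3.08 V, so V_ov = 3.08 − 1.4 = 1.68 V.
k_p = μ_pC_ox · (W/L) = 5.52 mA/V².
Assume saturation: I_D = ½ k_p V_ov² = 0.5 × 5.52 × 1.68² = 7.79 mA, giving V_SD = V_DD − I_D R_D = 9.34 − 7.79 × 1.83 = -4.92 V.
But -4.92 V < V_ov = 1.68 V, so the device is actually in triode.
In triode I_D = k_p[V_ov V_SD − ½ V_SD²] and I_D = (V_DD − V_SD)/R_D. Equating: 5.05 V_SD² − 17.97 V_SD + 9.34 = 0, giving V_SD = 0.632 V (the root below V_ov).
I_D = (9.34 − 0.632) / 1.83 = 4.76 mA.

I_D = 4.76 mA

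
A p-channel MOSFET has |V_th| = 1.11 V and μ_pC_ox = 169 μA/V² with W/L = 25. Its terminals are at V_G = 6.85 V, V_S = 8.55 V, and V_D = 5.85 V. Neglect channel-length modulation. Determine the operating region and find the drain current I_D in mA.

Saturation; I_D = 0.735 mA

V_SG = V_S − V_G = 8.55 − 6.85 = 1.7 V; V_SD = V_S − V_D = 8.55 − 5.85 = 2.7 V.
k_p = μ_pC_ox · (W/L) = 4.225 mA/V².
V_ov = V_SG − |V_th| = 1.7 − 1.11 = 0.59 V.
Since V_SD = 2.7 V ≥ V_ov = 0.59 V, the device is in saturation.
I_D = ½ k_p V_ov² = 0.5 × 4.225 × 0.59² = 0.735 mA.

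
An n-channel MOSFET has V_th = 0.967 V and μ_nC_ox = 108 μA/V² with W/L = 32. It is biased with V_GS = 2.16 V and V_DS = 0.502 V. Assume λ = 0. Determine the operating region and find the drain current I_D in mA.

Triode; I_D = 1.63 mA

k_n = μ_nC_ox · (W/L) = 3.456 mA/V².
V_ov = V_GS − V_th = 2.16 − 0.967 = 1.19 V.
Since V_DS = 0.502 V < V_ov = 1.19 V, the device is in the triode region.
I_D = k_n [V_ov · V_DS − ½ V_DS²] = 3.456 × [1.19 × 0.502 − 0.5 × 0.502²] = 1.63 mA.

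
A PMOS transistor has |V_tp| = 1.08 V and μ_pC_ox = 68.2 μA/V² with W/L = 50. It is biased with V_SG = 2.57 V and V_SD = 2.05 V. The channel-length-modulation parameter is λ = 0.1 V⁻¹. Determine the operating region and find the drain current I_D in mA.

Saturation; I_D = 4.56 mA

k_p = μ_pC_ox · (W/L) = 3.41 mA/V².
V_ov = V_SG − |V_tp| = 2.57 − 1.08 = 1.49 V.
Since V_SD = 2.05 V ≥ V_ov = 1.49 V, the device is in saturation.
I_D = ½ k_p V_ov² (1 + λ V_SD) = 0.5 × 3.41 × 1.49² × (1 + 0.1 × 2.05) = 4.56 mA.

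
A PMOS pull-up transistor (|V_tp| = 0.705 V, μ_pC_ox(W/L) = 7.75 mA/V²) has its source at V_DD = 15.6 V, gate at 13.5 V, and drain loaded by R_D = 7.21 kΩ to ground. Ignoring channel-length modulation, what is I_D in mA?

V_SG = V_DD − V_G = 15.6 − 13.5 = 2.1 V, so V_ov = 2.1 − 0.705 = 1.39 V.
Assume saturation: I_D = ½ k_p V_ov² = 0.5 × 7.75 × 1.39² = 7.54 mA, giving V_SD = V_DD − I_D R_D = 15.6 − 7.54 × 7.21 = -38.8 V.
But -38.8 V < V_ov = 1.39 V, so the device is actually in triode.
In triode I_D = k_p[V_ov V_SD − ½ V_SD²] and I_D = (V_DD − V_SD)/R_D. Equating: 27.9 V_SD² − 78.95 V_SD + 15.6 = 0, giving V_SD = 0.214 V (the root below V_ov).
I_D = (15.6 − 0.214) / 7.21 = 2.13 mA.

I_D = 2.13 mA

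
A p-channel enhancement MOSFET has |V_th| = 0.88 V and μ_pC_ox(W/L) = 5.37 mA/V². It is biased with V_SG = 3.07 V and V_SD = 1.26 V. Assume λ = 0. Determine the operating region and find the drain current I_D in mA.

Triode; I_D = 10.6 mA

V_ov = V_SG − |V_th| = 3.07 − 0.88 = 2.19 V.
Since V_SD = 1.26 V < V_ov = 2.19 V, the device is in the triode region.
I_D = k_p [V_ov · V_SD − ½ V_SD²] = 5.37 × [2.19 × 1.26 − 0.5 × 1.26²] = 10.6 mA.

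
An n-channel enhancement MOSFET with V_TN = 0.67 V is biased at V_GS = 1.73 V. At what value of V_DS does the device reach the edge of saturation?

V_DS,sat = 1.06 V

The boundary between triode and saturation is V_DS = V_GS − V_TN = V_ov.
V_ov = 1.73 − 0.67 = 1.06 V.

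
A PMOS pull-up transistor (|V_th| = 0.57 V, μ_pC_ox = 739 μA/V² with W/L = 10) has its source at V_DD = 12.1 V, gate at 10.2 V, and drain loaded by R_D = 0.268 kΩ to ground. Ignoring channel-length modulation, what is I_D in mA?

I_D = 6.54 mA

V_SG = V_DD − V_G = 12.1 − 10.2 = 1.9 V, so V_ov = 1.9 − 0.57 = 1.33 V.
k_p = μ_pC_ox · (W/L) = 7.39 mA/V².
Assume saturation: I_D = ½ k_p V_ov² = 0.5 × 7.39 × 1.33² = 6.54 mA, giving V_SD = V_DD − I_D R_D = 12.1 − 6.54 × 0.268 = 10.3 V.
V_SD = 10.3 V ≥ V_ov = 1.33 V, confirming saturation.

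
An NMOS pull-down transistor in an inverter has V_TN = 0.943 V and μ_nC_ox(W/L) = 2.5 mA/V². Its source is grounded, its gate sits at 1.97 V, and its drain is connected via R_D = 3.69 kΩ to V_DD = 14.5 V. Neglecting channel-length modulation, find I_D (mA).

V_GS = V_G = 1.97 V, so V_ov = 1.97 − 0.943 = 1.03 V.
Assume saturation: I_D = ½ k_n V_ov² = 0.5 × 2.5 × 1.03² = 1.32 mA, giving V_DS = V_DD − I_D R_D = 14.5 − 1.32 × 3.69 = 9.64 V.
V_DS = 9.64 V ≥ V_ov = 1.03 V, confirming saturation.

I_D = 1.32 mA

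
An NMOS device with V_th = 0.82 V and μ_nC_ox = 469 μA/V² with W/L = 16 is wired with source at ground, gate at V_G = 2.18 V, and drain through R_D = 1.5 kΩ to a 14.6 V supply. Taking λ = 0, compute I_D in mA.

V_GS = V_G = 2.18 V, so V_ov = 2.18 − 0.82 = 1.36 V.
k_n = μ_nC_ox · (W/L) = 7.504 mA/V².
Assume saturation: I_D = ½ k_n V_ov² = 0.5 × 7.504 × 1.36² = 6.94 mA, giving V_DS = V_DD − I_D R_D = 14.6 − 6.94 × 1.5 = 4.19 V.
V_DS = 4.19 V ≥ V_ov = 1.36 V, confirming saturation.

I_D = 6.94 mA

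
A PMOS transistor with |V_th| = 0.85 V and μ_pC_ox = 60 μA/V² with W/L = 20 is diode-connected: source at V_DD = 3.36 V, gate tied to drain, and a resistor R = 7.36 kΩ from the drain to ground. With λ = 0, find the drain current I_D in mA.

With gate tied to drain, V_SG = V_SD ≥ V_SG − |V_th|, so the device is in saturation.
k_p = μ_pC_ox · (W/L) = 1.2 mA/V².
KCL at the drain: ½ k_p (V_SG − |V_th|)² = (V_DD − V_SG)/R.
Let x = V_SG − 0.85. Then 4.42 x² + x − 2.51 = 0, giving x = 0.649 V (positive root), so V_SG = 1.5 V.
I_D = (V_DD − V_SG)/R = (3.36 − 1.5) / 7.36 = 0.253 mA.

I_D = 0.253 mA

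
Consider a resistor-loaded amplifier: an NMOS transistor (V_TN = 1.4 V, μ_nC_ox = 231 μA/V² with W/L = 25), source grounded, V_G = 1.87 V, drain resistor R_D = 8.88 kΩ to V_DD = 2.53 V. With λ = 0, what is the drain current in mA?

I_D = 0.272 mA

V_GS = V_G = 1.87 V, so V_ov = 1.87 − 1.4 = 0.47 V.
k_n = μ_nC_ox · (W/L) = 5.775 mA/V².
Assume saturation: I_D = ½ k_n V_ov² = 0.5 × 5.775 × 0.47² = 0.638 mA, giving V_DS = V_DD − I_D R_D = 2.53 − 0.638 × 8.88 = -3.13 V.
But -3.13 V < V_ov = 0.47 V, so the device is actually in triode.
In triode I_D = k_n[V_ov V_DS − ½ V_DS²] and I_D = (V_DD − V_DS)/R_D. Equating: 25.6 V_DS² − 25.1 V_DS + 2.53 = 0, giving V_DS = 0.114 V (the root below V_ov).
I_D = (2.53 − 0.114) / 8.88 = 0.272 mA.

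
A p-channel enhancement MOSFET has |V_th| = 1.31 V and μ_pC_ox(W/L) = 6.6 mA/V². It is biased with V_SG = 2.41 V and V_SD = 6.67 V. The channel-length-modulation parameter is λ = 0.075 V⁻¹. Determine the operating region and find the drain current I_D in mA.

V_ov = V_SG − |V_th| = 2.41 − 1.31 = 1.1 V.
Since V_SD = 6.67 V ≥ V_ov = 1.1 V, the device is in saturation.
I_D = ½ k_p V_ov² (1 + λ V_SD) = 0.5 × 6.6 × 1.1² × (1 + 0.075 × 6.67) = 5.99 mA.

Saturation; I_D = 5.99 mA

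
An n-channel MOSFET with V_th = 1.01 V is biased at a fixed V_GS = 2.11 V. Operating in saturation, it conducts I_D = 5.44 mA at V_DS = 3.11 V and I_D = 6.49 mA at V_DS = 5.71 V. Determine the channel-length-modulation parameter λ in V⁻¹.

With V_GS fixed, I_D ∝ (1 + λ V_DS) in saturation, so I_D2/I_D1 = (1 + λ V_DS2)/(1 + λ V_DS1).
6.49/5.44 = 1.193 = (1 + 5.71 λ)/(1 + 3.11 λ).
Solving: λ (I_D1 V_DS2 − I_D2 V_DS1) = I_D2 − I_D1, so λ = (6.49 − 5.44) / (5.44 × 5.71 − 6.49 × 3.11) = 1.05 / 10.9 = 0.0965 V⁻¹.

λ = 0.0965 V⁻¹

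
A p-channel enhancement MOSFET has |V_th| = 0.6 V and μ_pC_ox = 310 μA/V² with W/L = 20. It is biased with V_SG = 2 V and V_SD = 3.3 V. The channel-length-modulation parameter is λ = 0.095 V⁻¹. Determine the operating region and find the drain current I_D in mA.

k_p = μ_pC_ox · (W/L) = 6.2 mA/V².
V_ov = V_SG − |V_th| = 2 − 0.6 = 1.4 V.
Since V_SD = 3.3 V ≥ V_ov = 1.4 V, the device is in saturation.
I_D = ½ k_p V_ov² (1 + λ V_SD) = 0.5 × 6.2 × 1.4² × (1 + 0.095 × 3.3) = 7.98 mA.

Saturation; I_D = 7.98 mA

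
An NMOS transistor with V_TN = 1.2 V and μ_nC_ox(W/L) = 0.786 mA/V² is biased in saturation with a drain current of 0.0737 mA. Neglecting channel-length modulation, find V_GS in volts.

In saturation I_D = ½ k_n (V_GS − V_TN)², so V_GS − V_TN = √(2 I_D / k_n) = √(2 × 0.0737 / 0.786) = 0.433 V.
V_GS = 1.2 + 0.433 = 1.63 V.

V_GS = 1.63 V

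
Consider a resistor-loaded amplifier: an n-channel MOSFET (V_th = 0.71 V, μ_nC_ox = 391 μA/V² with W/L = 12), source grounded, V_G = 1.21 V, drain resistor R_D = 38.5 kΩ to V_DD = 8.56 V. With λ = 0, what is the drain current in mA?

V_GS = V_G = 1.21 V, so V_ov = 1.21 − 0.71 = 0.5 V.
k_n = μ_nC_ox · (W/L) = 4.692 mA/V².
Assume saturation: I_D = ½ k_n V_ov² = 0.5 × 4.692 × 0.5² = 0.587 mA, giving V_DS = V_DD − I_D R_D = 8.56 − 0.587 × 38.5 = -14 V.
But -14 V < V_ov = 0.5 V, so the device is actually in triode.
In triode I_D = k_n[V_ov V_DS − ½ V_DS²] and I_D = (V_DD − V_DS)/R_D. Equating: 90.3 V_DS² − 91.32 V_DS + 8.56 = 0, giving V_DS = 0.105 V (the root below V_ov).
I_D = (8.56 − 0.105) / 38.5 = 0.22 mA.

I_D = 0.220 mA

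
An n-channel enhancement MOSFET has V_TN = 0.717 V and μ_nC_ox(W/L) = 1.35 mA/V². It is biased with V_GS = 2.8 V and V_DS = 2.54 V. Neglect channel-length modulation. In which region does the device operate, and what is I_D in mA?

Saturation; I_D = 2.93 mA

V_ov = V_GS − V_TN = 2.8 − 0.717 = 2.08 V.
Since V_DS = 2.54 V ≥ V_ov = 2.08 V, the device is in saturation.
I_D = ½ k_n V_ov² = 0.5 × 1.35 × 2.08² = 2.93 mA.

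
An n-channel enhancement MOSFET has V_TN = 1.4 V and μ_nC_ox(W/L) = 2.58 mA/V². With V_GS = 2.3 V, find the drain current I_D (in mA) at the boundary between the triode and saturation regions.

I_D = 1.04 mA

At the boundary V_DS = V_ov = V_GS − V_TN = 2.3 − 1.4 = 0.9 V.
I_D = ½ k_n V_ov² = 0.5 × 2.58 × 0.9² = 1.04 mA.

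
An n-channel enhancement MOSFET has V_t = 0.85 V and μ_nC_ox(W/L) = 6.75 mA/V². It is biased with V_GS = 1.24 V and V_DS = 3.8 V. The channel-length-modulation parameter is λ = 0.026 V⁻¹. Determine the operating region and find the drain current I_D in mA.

Saturation; I_D = 0.564 mA

V_ov = V_GS − V_t = 1.24 − 0.85 = 0.39 V.
Since V_DS = 3.8 V ≥ V_ov = 0.39 V, the device is in saturation.
I_D = ½ k_n V_ov² (1 + λ V_DS) = 0.5 × 6.75 × 0.39² × (1 + 0.026 × 3.8) = 0.564 mA.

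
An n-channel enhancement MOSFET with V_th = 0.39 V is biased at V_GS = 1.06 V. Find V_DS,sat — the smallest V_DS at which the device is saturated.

V_DS,sat = 0.670 V

The boundary between triode and saturation is V_DS = V_GS − V_th = V_ov.
V_ov = 1.06 − 0.39 = 0.67 V.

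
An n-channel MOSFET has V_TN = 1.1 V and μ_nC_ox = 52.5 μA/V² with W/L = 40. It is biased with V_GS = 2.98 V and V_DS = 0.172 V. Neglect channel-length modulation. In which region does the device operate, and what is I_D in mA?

k_n = μ_nC_ox · (W/L) = 2.1 mA/V².
V_ov = V_GS − V_TN = 2.98 − 1.1 = 1.88 V.
Since V_DS = 0.172 V < V_ov = 1.88 V, the device is in the triode region.
I_D = k_n [V_ov · V_DS − ½ V_DS²] = 2.1 × [1.88 × 0.172 − 0.5 × 0.172²] = 0.648 mA.

Triode; I_D = 0.648 mA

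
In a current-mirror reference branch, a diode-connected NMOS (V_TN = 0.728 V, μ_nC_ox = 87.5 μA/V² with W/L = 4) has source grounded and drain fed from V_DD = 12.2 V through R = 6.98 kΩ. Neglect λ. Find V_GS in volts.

V_GS = 3.41 V

With gate tied to drain, V_GS = V_DS ≥ V_GS − V_TN, so the device is in saturation.
k_n = μ_nC_ox · (W/L) = 0.35 mA/V².
KCL at the drain: ½ k_n (V_GS − V_TN)² = (V_DD − V_GS)/R.
Let x = V_GS − 0.728. Then 1.22 x² + x − 11.47 = 0, giving x = 2.68 V (positive root), so V_GS = 3.41 V.
I_D = (V_DD − V_GS)/R = (12.2 − 3.41) / 6.98 = 1.26 mA.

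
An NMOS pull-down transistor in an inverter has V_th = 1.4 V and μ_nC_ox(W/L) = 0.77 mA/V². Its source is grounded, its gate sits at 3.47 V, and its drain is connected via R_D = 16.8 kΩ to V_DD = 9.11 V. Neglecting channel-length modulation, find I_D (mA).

V_GS = V_G = 3.47 V, so V_ov = 3.47 − 1.4 = 2.07 V.
Assume saturation: I_D = ½ k_n V_ov² = 0.5 × 0.77 × 2.07² = 1.65 mA, giving V_DS = V_DD − I_D R_D = 9.11 − 1.65 × 16.8 = -18.6 V.
But -18.6 V < V_ov = 2.07 V, so the device is actually in triode.
In triode I_D = k_n[V_ov V_DS − ½ V_DS²] and I_D = (V_DD − V_DS)/R_D. Equating: 6.47 V_DS² − 27.78 V_DS + 9.11 = 0, giving V_DS = 0.358 V (the root below V_ov).
I_D = (9.11 − 0.358) / 16.8 = 0.521 mA.

I_D = 0.521 mA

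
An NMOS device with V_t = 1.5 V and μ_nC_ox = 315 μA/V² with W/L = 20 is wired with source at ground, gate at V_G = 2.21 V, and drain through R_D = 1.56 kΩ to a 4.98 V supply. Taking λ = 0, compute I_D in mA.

V_GS = V_G = 2.21 V, so V_ov = 2.21 − 1.5 = 0.71 V.
k_n = μ_nC_ox · (W/L) = 6.3 mA/V².
Assume saturation: I_D = ½ k_n V_ov² = 0.5 × 6.3 × 0.71² = 1.59 mA, giving V_DS = V_DD − I_D R_D = 4.98 − 1.59 × 1.56 = 2.5 V.
V_DS = 2.5 V ≥ V_ov = 0.71 V, confirming saturation.

I_D = 1.59 mA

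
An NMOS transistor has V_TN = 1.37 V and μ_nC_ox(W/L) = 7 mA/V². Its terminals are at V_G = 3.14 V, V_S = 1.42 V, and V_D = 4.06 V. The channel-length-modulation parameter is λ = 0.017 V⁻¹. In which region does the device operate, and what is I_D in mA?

Saturation; I_D = 0.448 mA

V_GS = V_G − V_S = 3.14 − 1.42 = 1.72 V; V_DS = V_D − V_S = 4.06 − 1.42 = 2.64 V.
V_ov = V_GS − V_TN = 1.72 − 1.37 = 0.35 V.
Since V_DS = 2.64 V ≥ V_ov = 0.35 V, the device is in saturation.
I_D = ½ k_n V_ov² (1 + λ V_DS) = 0.5 × 7 × 0.35² × (1 + 0.017 × 2.64) = 0.448 mA.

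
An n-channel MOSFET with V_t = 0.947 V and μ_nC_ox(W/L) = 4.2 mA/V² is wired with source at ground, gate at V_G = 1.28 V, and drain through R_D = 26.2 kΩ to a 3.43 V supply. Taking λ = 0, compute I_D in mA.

V_GS = V_G = 1.28 V, so V_ov = 1.28 − 0.947 = 0.333 V.
Assume saturation: I_D = ½ k_n V_ov² = 0.5 × 4.2 × 0.333² = 0.233 mA, giving V_DS = V_DD − I_D R_D = 3.43 − 0.233 × 26.2 = -2.67 V.
But -2.67 V < V_ov = 0.333 V, so the device is actually in triode.
In triode I_D = k_n[V_ov V_DS − ½ V_DS²] and I_D = (V_DD − V_DS)/R_D. Equating: 55 V_DS² − 37.64 V_DS + 3.43 = 0, giving V_DS = 0.108 V (the root below V_ov).
I_D = (3.43 − 0.108) / 26.2 = 0.127 mA.

I_D = 0.127 mA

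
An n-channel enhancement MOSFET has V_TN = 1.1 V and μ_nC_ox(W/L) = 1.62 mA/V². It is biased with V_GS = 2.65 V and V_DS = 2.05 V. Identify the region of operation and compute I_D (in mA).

Saturation; I_D = 1.95 mA

V_ov = V_GS − V_TN = 2.65 − 1.1 = 1.55 V.
Since V_DS = 2.05 V ≥ V_ov = 1.55 V, the device is in saturation.
I_D = ½ k_n V_ov² = 0.5 × 1.62 × 1.55² = 1.95 mA.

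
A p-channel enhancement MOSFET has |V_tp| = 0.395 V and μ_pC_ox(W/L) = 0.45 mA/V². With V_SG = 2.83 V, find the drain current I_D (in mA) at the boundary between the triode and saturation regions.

I_D = 1.33 mA

At the boundary V_SD = V_ov = V_SG − |V_tp| = 2.83 − 0.395 = 2.44 V.
I_D = ½ k_p V_ov² = 0.5 × 0.45 × 2.44² = 1.33 mA.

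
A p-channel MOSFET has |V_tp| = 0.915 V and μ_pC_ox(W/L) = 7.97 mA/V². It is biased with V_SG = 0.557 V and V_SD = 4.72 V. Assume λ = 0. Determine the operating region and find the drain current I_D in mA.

Cutoff; I_D = 0 mA

V_SG = 0.557 V < |V_tp| = 0.915 V, so the transistor is in cutoff.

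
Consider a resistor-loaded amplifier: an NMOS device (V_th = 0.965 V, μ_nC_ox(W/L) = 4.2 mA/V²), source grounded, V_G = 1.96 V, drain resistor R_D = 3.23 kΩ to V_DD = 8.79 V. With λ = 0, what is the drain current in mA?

V_GS = V_G = 1.96 V, so V_ov = 1.96 − 0.965 = 0.995 V.
Assume saturation: I_D = ½ k_n V_ov² = 0.5 × 4.2 × 0.995² = 2.08 mA, giving V_DS = V_DD − I_D R_D = 8.79 − 2.08 × 3.23 = 2.07 V.
V_DS = 2.07 V ≥ V_ov = 0.995 V, confirming saturation.

I_D = 2.08 mA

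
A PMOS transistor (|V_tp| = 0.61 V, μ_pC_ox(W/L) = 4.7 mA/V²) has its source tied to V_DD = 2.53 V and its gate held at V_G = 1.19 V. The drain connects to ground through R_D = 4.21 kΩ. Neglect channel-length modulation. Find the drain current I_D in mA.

V_SG = V_DD − V_G = 2.53 − 1.19 = 1.34 V, so V_ov = 1.34 − 0.61 = 0.73 V.
Assume saturation: I_D = ½ k_p V_ov² = 0.5 × 4.7 × 0.73² = 1.25 mA, giving V_SD = V_DD − I_D R_D = 2.53 − 1.25 × 4.21 = -2.74 V.
But -2.74 V < V_ov = 0.73 V, so the device is actually in triode.
In triode I_D = k_p[V_ov V_SD − ½ V_SD²] and I_D = (V_DD − V_SD)/R_D. Equating: 9.89 V_SD² − 15.44 V_SD + 2.53 = 0, giving V_SD = 0.186 V (the root below V_ov).
I_D = (2.53 − 0.186) / 4.21 = 0.557 mA.

I_D = 0.557 mA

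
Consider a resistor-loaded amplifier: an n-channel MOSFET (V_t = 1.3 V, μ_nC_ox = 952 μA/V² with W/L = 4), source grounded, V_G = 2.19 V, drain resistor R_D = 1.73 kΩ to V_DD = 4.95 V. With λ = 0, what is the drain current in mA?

V_GS = V_G = 2.19 V, so V_ov = 2.19 − 1.3 = 0.89 V.
k_n = μ_nC_ox · (W/L) = 3.808 mA/V².
Assume saturation: I_D = ½ k_n V_ov² = 0.5 × 3.808 × 0.89² = 1.51 mA, giving V_DS = V_DD − I_D R_D = 4.95 − 1.51 × 1.73 = 2.34 V.
V_DS = 2.34 V ≥ V_ov = 0.89 V, confirming saturation.

I_D = 1.51 mA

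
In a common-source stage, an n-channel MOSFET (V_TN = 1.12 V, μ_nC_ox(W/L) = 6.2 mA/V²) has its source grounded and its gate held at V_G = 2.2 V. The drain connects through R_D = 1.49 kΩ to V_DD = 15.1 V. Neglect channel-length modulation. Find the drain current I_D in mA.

I_D = 3.62 mA

V_GS = V_G = 2.2 V, so V_ov = 2.2 − 1.12 = 1.08 V.
Assume saturation: I_D = ½ k_n V_ov² = 0.5 × 6.2 × 1.08² = 3.62 mA, giving V_DS = V_DD − I_D R_D = 15.1 − 3.62 × 1.49 = 9.71 V.
V_DS = 9.71 V ≥ V_ov = 1.08 V, confirming saturation.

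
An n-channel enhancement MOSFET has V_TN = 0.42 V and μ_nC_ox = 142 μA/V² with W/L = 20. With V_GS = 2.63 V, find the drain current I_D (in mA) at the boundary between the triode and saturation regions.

I_D = 6.94 mA

At the boundary V_DS = V_ov = V_GS − V_TN = 2.63 − 0.42 = 2.21 V.
k_n = μ_nC_ox · (W/L) = 2.84 mA/V².
I_D = ½ k_n V_ov² = 0.5 × 2.84 × 2.21² = 6.94 mA.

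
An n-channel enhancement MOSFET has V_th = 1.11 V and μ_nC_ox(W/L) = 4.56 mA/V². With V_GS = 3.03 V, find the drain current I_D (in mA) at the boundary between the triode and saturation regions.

At the boundary V_DS = V_ov = V_GS − V_th = 3.03 − 1.11 = 1.92 V.
I_D = ½ k_n V_ov² = 0.5 × 4.56 × 1.92² = 8.4 mA.

I_D = 8.40 mA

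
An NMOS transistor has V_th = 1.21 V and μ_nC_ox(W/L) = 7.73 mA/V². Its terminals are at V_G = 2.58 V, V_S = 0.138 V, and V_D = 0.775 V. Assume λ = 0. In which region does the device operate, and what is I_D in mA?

Triode; I_D = 4.50 mA

V_GS = V_G − V_S = 2.58 − 0.138 = 2.44 V; V_DS = V_D − V_S = 0.775 − 0.138 = 0.637 V.
V_ov = V_GS − V_th = 2.44 − 1.21 = 1.23 V.
Since V_DS = 0.637 V < V_ov = 1.23 V, the device is in the triode region.
I_D = k_n [V_ov · V_DS − ½ V_DS²] = 7.73 × [1.23 × 0.637 − 0.5 × 0.637²] = 4.5 mA.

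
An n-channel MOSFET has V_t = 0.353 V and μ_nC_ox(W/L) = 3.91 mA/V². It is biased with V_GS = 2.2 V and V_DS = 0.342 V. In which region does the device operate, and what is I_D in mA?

Triode; I_D = 2.24 mA

V_ov = V_GS − V_t = 2.2 − 0.353 = 1.85 V.
Since V_DS = 0.342 V < V_ov = 1.85 V, the device is in the triode region.
I_D = k_n [V_ov · V_DS − ½ V_DS²] = 3.91 × [1.85 × 0.342 − 0.5 × 0.342²] = 2.24 mA.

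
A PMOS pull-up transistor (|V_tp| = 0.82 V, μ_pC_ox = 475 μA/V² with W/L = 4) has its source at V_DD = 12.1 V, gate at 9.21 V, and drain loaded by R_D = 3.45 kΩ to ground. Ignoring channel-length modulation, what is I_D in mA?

V_SG = V_DD − V_G = 12.1 − 9.21 = 2.89 V, so V_ov = 2.89 − 0.82 = 2.07 V.
k_p = μ_pC_ox · (W/L) = 1.9 mA/V².
Assume saturation: I_D = ½ k_p V_ov² = 0.5 × 1.9 × 2.07² = 4.07 mA, giving V_SD = V_DD − I_D R_D = 12.1 − 4.07 × 3.45 = -1.94 V.
But -1.94 V < V_ov = 2.07 V, so the device is actually in triode.
In triode I_D = k_p[V_ov V_SD − ½ V_SD²] and I_D = (V_DD − V_SD)/R_D. Equating: 3.28 V_SD² − 14.57 V_SD + 12.1 = 0, giving V_SD = 1.11 V (the root below V_ov).
I_D = (12.1 − 1.11) / 3.45 = 3.19 mA.

I_D = 3.19 mA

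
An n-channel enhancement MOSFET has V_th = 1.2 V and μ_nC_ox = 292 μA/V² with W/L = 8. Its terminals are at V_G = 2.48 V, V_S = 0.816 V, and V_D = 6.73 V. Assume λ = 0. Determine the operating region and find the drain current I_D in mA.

Saturation; I_D = 0.251 mA

V_GS = V_G − V_S = 2.48 − 0.816 = 1.66 V; V_DS = V_D − V_S = 6.73 − 0.816 = 5.91 V.
k_n = μ_nC_ox · (W/L) = 2.336 mA/V².
V_ov = V_GS − V_th = 1.66 − 1.2 = 0.464 V.
Since V_DS = 5.91 V ≥ V_ov = 0.464 V, the device is in saturation.
I_D = ½ k_n V_ov² = 0.5 × 2.336 × 0.464² = 0.251 mA.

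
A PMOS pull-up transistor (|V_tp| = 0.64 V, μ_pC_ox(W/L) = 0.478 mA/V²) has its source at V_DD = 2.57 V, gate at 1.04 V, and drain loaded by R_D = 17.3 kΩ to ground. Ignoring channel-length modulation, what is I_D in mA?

V_SG = V_DD − V_G = 2.57 − 1.04 = 1.53 V, so V_ov = 1.53 − 0.64 = 0.89 V.
Assume saturation: I_D = ½ k_p V_ov² = 0.5 × 0.478 × 0.89² = 0.189 mA, giving V_SD = V_DD − I_D R_D = 2.57 − 0.189 × 17.3 = -0.705 V.
But -0.705 V < V_ov = 0.89 V, so the device is actually in triode.
In triode I_D = k_p[V_ov V_SD − ½ V_SD²] and I_D = (V_DD − V_SD)/R_D. Equating: 4.13 V_SD² − 8.36 V_SD + 2.57 = 0, giving V_SD = 0.378 V (the root below V_ov).
I_D = (2.57 − 0.378) / 17.3 = 0.127 mA.

I_D = 0.127 mA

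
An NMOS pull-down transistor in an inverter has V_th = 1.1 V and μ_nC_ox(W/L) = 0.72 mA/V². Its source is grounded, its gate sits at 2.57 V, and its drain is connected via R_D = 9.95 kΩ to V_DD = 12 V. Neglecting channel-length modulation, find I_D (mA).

V_GS = V_G = 2.57 V, so V_ov = 2.57 − 1.1 = 1.47 V.
Assume saturation: I_D = ½ k_n V_ov² = 0.5 × 0.72 × 1.47² = 0.778 mA, giving V_DS = V_DD − I_D R_D = 12 − 0.778 × 9.95 = 4.26 V.
V_DS = 4.26 V ≥ V_ov = 1.47 V, confirming saturation.

I_D = 0.778 mA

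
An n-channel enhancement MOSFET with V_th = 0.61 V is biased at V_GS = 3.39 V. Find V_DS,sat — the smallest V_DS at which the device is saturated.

V_DS,sat = 2.78 V

The boundary between triode and saturation is V_DS = V_GS − V_th = V_ov.
V_ov = 3.39 − 0.61 = 2.78 V.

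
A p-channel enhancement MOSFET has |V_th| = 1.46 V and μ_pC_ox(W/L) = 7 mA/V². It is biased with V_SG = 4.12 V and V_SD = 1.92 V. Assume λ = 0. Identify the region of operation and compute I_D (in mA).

V_ov = V_SG − |V_th| = 4.12 − 1.46 = 2.66 V.
Since V_SD = 1.92 V < V_ov = 2.66 V, the device is in the triode region.
I_D = k_p [V_ov · V_SD − ½ V_SD²] = 7 × [2.66 × 1.92 − 0.5 × 1.92²] = 22.8 mA.

Triode; I_D = 22.8 mA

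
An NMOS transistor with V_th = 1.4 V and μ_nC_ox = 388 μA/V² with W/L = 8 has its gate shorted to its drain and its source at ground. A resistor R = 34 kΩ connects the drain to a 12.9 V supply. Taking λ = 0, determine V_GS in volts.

V_GS = 1.86 V

With gate tied to drain, V_GS = V_DS ≥ V_GS − V_th, so the device is in saturation.
k_n = μ_nC_ox · (W/L) = 3.104 mA/V².
KCL at the drain: ½ k_n (V_GS − V_th)² = (V_DD − V_GS)/R.
Let x = V_GS − 1.4. Then 52.8 x² + x − 11.5 = 0, giving x = 0.457 V (positive root), so V_GS = 1.86 V.
I_D = (V_DD − V_GS)/R = (12.9 − 1.86) / 34 = 0.325 mA.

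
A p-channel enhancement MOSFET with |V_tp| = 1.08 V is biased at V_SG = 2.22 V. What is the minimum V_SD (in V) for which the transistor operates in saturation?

V_SD,sat = 1.14 V

The boundary between triode and saturation is V_SD = V_SG − |V_tp| = V_ov.
V_ov = 2.22 − 1.08 = 1.14 V.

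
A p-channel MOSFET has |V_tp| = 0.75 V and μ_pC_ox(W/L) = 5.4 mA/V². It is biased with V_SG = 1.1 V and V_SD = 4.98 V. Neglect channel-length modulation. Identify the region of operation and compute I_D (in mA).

Saturation; I_D = 0.331 mA

V_ov = V_SG − |V_tp| = 1.1 − 0.75 = 0.35 V.
Since V_SD = 4.98 V ≥ V_ov = 0.35 V, the device is in saturation.
I_D = ½ k_p V_ov² = 0.5 × 5.4 × 0.35² = 0.331 mA.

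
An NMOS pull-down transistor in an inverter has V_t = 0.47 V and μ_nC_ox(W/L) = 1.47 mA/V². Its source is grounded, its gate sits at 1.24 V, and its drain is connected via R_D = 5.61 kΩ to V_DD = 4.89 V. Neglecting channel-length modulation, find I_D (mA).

I_D = 0.436 mA

V_GS = V_G = 1.24 V, so V_ov = 1.24 − 0.47 = 0.77 V.
Assume saturation: I_D = ½ k_n V_ov² = 0.5 × 1.47 × 0.77² = 0.436 mA, giving V_DS = V_DD − I_D R_D = 4.89 − 0.436 × 5.61 = 2.45 V.
V_DS = 2.45 V ≥ V_ov = 0.77 V, confirming saturation.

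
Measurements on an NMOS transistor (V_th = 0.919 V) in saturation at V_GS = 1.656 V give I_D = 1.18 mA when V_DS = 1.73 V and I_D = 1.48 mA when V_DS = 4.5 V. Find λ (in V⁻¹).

λ = 0.109 V⁻¹

With V_GS fixed, I_D ∝ (1 + λ V_DS) in saturation, so I_D2/I_D1 = (1 + λ V_DS2)/(1 + λ V_DS1).
1.48/1.18 = 1.254 = (1 + 4.5 λ)/(1 + 1.73 λ).
Solving: λ (I_D1 V_DS2 − I_D2 V_DS1) = I_D2 − I_D1, so λ = (1.48 − 1.18) / (1.18 × 4.5 − 1.48 × 1.73) = 0.3 / 2.75 = 0.109 V⁻¹.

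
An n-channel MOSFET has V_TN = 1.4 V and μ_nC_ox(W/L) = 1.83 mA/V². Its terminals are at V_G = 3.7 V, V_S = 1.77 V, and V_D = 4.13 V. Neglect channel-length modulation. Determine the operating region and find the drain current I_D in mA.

Saturation; I_D = 0.257 mA

V_GS = V_G − V_S = 3.7 − 1.77 = 1.93 V; V_DS = V_D − V_S = 4.13 − 1.77 = 2.36 V.
V_ov = V_GS − V_TN = 1.93 − 1.4 = 0.53 V.
Since V_DS = 2.36 V ≥ V_ov = 0.53 V, the device is in saturation.
I_D = ½ k_n V_ov² = 0.5 × 1.83 × 0.53² = 0.257 mA.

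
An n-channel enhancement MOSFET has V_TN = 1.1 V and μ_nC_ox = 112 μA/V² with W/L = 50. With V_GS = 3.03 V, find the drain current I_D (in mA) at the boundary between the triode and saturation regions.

At the boundary V_DS = V_ov = V_GS − V_TN = 3.03 − 1.1 = 1.93 V.
k_n = μ_nC_ox · (W/L) = 5.6 mA/V².
I_D = ½ k_n V_ov² = 0.5 × 5.6 × 1.93² = 10.4 mA.

I_D = 10.4 mA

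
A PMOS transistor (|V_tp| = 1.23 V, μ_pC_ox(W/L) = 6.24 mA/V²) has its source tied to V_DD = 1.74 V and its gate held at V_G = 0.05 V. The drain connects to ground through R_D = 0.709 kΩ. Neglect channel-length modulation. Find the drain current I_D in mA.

V_SG = V_DD − V_G = 1.74 − 0.05 = 1.69 V, so V_ov = 1.69 − 1.23 = 0.46 V.
Assume saturation: I_D = ½ k_p V_ov² = 0.5 × 6.24 × 0.46² = 0.66 mA, giving V_SD = V_DD − I_D R_D = 1.74 − 0.66 × 0.709 = 1.27 V.
V_SD = 1.27 V ≥ V_ov = 0.46 V, confirming saturation.

I_D = 0.660 mA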